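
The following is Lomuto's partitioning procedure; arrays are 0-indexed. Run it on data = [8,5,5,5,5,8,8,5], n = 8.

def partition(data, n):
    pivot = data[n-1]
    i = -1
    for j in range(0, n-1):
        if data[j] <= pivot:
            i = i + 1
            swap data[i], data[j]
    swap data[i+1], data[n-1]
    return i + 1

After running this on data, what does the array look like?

pivot = data[7] = 5; i = -1
j=0: data[0]=8 > 5 → no swap
j=1: data[1]=5 ≤ 5 → i=0, swap data[0],data[1] → [5,8,5,5,5,8,8,5]
j=2: data[2]=5 ≤ 5 → i=1, swap data[1],data[2] → [5,5,8,5,5,8,8,5]
j=3: data[3]=5 ≤ 5 → i=2, swap data[2],data[3] → [5,5,5,8,5,8,8,5]
j=4: data[4]=5 ≤ 5 → i=3, swap data[3],data[4] → [5,5,5,5,8,8,8,5]
j=5: data[5]=8 > 5 → no swap
j=6: data[6]=8 > 5 → no swap
final swap data[4],data[7] → [5,5,5,5,5,8,8,8]; return 4

[5,5,5,5,5,8,8,8]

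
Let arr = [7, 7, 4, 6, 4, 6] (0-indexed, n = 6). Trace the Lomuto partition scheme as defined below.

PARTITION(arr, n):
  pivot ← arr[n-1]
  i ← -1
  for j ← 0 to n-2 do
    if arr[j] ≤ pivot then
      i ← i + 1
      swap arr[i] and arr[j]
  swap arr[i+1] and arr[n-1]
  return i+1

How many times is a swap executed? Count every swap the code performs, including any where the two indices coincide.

pivot = arr[5] = 6; i = -1
j=0: arr[0]=7 > 6 → no swap
j=1: arr[1]=7 > 6 → no swap
j=2: arr[2]=4 ≤ 6 → i=0, swap arr[0],arr[2] → [4, 7, 7, 6, 4, 6]
j=3: arr[3]=6 ≤ 6 → i=1, swap arr[1],arr[3] → [4, 6, 7, 7, 4, 6]
j=4: arr[4]=4 ≤ 6 → i=2, swap arr[2],arr[4] → [4, 6, 4, 7, 7, 6]
final swap arr[3],arr[5] → [4, 6, 4, 6, 7, 7]; return 3

4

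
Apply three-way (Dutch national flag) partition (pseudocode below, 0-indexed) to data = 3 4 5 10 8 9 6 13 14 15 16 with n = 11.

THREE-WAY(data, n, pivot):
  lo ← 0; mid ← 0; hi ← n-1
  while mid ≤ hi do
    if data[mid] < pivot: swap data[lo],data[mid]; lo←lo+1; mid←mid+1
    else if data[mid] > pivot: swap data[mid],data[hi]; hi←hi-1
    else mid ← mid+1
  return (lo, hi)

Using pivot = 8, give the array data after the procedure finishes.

3 4 5 6 8 9 13 14 15 16 10

pivot = 8; lo=0, mid=0, hi=10
data[mid]=3<8: swap data[0],data[0]; lo=1,mid=1 → 3 4 5 10 8 9 6 13 14 15 16
data[mid]=4<8: swap data[1],data[1]; lo=2,mid=2 → 3 4 5 10 8 9 6 13 14 15 16
data[mid]=5<8: swap data[2],data[2]; lo=3,mid=3 → 3 4 5 10 8 9 6 13 14 15 16
data[mid]=10>8: swap data[3],data[10]; hi=9 → 3 4 5 16 8 9 6 13 14 15 10
data[mid]=16>8: swap data[3],data[9]; hi=8 → 3 4 5 15 8 9 6 13 14 16 10
data[mid]=15>8: swap data[3],data[8]; hi=7 → 3 4 5 14 8 9 6 13 15 16 10
data[mid]=14>8: swap data[3],data[7]; hi=6 → 3 4 5 13 8 9 6 14 15 16 10
data[mid]=13>8: swap data[3],data[6]; hi=5 → 3 4 5 6 8 9 13 14 15 16 10
data[mid]=6<8: swap data[3],data[3]; lo=4,mid=4 → 3 4 5 6 8 9 13 14 15 16 10
data[mid]=8=8: mid=5
data[mid]=9>8: swap data[5],data[5]; hi=4 → 3 4 5 6 8 9 13 14 15 16 10
end: lo=4, hi=4; data = 3 4 5 6 8 9 13 14 15 16 10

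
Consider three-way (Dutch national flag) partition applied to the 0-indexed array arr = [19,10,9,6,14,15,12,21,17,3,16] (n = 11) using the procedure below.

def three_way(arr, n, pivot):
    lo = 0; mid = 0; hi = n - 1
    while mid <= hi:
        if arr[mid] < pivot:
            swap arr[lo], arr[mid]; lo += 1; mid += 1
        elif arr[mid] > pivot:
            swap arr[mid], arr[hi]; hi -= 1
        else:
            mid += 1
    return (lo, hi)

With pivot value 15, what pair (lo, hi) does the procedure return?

(6, 6)

pivot = 15; lo=0, mid=0, hi=10
arr[mid]=19>15: swap arr[0],arr[10]; hi=9 → [16,10,9,6,14,15,12,21,17,3,19]
arr[mid]=16>15: swap arr[0],arr[9]; hi=8 → [3,10,9,6,14,15,12,21,17,16,19]
arr[mid]=3<15: swap arr[0],arr[0]; lo=1,mid=1 → [3,10,9,6,14,15,12,21,17,16,19]
arr[mid]=10<15: swap arr[1],arr[1]; lo=2,mid=2 → [3,10,9,6,14,15,12,21,17,16,19]
arr[mid]=9<15: swap arr[2],arr[2]; lo=3,mid=3 → [3,10,9,6,14,15,12,21,17,16,19]
arr[mid]=6<15: swap arr[3],arr[3]; lo=4,mid=4 → [3,10,9,6,14,15,12,21,17,16,19]
arr[mid]=14<15: swap arr[4],arr[4]; lo=5,mid=5 → [3,10,9,6,14,15,12,21,17,16,19]
arr[mid]=15=15: mid=6
arr[mid]=12<15: swap arr[5],arr[6]; lo=6,mid=7 → [3,10,9,6,14,12,15,21,17,16,19]
arr[mid]=21>15: swap arr[7],arr[8]; hi=7 → [3,10,9,6,14,12,15,17,21,16,19]
arr[mid]=17>15: swap arr[7],arr[7]; hi=6 → [3,10,9,6,14,12,15,17,21,16,19]
end: lo=6, hi=6; arr = [3,10,9,6,14,12,15,17,21,16,19]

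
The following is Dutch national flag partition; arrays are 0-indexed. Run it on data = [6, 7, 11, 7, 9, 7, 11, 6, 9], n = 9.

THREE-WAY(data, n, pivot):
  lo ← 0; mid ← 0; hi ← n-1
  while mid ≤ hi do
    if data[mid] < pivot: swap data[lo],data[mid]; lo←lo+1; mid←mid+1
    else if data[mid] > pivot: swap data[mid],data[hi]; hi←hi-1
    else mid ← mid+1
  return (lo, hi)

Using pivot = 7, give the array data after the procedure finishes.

lo=0 mid=0 hi=8
6<7: swap(0,0), lo=1 mid=1 ⇒ [6, 7, 11, 7, 9, 7, 11, 6, 9]
7=7: mid=2
11>7: swap(2,8), hi=7 ⇒ [6, 7, 9, 7, 9, 7, 11, 6, 11]
9>7: swap(2,7), hi=6 ⇒ [6, 7, 6, 7, 9, 7, 11, 9, 11]
6<7: swap(1,2), lo=2 mid=3 ⇒ [6, 6, 7, 7, 9, 7, 11, 9, 11]
7=7: mid=4
9>7: swap(4,6), hi=5 ⇒ [6, 6, 7, 7, 11, 7, 9, 9, 11]
11>7: swap(4,5), hi=4 ⇒ [6, 6, 7, 7, 7, 11, 9, 9, 11]
7=7: mid=5
done. lo=2 hi=4; data=[6, 6, 7, 7, 7, 11, 9, 9, 11]

[6, 6, 7, 7, 7, 11, 9, 9, 11]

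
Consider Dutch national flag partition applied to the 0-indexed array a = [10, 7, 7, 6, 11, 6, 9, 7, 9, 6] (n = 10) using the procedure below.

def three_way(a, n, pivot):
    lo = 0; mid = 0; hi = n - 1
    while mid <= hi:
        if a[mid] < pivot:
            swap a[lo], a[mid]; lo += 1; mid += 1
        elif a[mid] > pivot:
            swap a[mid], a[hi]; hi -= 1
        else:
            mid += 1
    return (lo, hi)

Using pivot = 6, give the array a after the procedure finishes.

[6, 6, 6, 11, 7, 9, 7, 9, 7, 10]

lo=0 mid=0 hi=9
10>6: swap(0,9), hi=8 ⇒ [6, 7, 7, 6, 11, 6, 9, 7, 9, 10]
6=6: mid=1
7>6: swap(1,8), hi=7 ⇒ [6, 9, 7, 6, 11, 6, 9, 7, 7, 10]
9>6: swap(1,7), hi=6 ⇒ [6, 7, 7, 6, 11, 6, 9, 9, 7, 10]
7>6: swap(1,6), hi=5 ⇒ [6, 9, 7, 6, 11, 6, 7, 9, 7, 10]
9>6: swap(1,5), hi=4 ⇒ [6, 6, 7, 6, 11, 9, 7, 9, 7, 10]
6=6: mid=2
7>6: swap(2,4), hi=3 ⇒ [6, 6, 11, 6, 7, 9, 7, 9, 7, 10]
11>6: swap(2,3), hi=2 ⇒ [6, 6, 6, 11, 7, 9, 7, 9, 7, 10]
6=6: mid=3
done. lo=0 hi=2; a=[6, 6, 6, 11, 7, 9, 7, 9, 7, 10]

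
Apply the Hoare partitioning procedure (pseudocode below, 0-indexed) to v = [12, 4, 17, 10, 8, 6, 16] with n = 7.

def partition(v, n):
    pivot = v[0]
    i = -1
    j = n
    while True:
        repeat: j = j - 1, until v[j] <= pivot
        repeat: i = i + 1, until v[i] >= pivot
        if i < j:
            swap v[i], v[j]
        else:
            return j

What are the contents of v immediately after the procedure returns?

pivot=12
j stops at 5 (6), i stops at 0 (12); swap ⇒ [6, 4, 17, 10, 8, 12, 16]
j stops at 4 (8), i stops at 2 (17); swap ⇒ [6, 4, 8, 10, 17, 12, 16]
j stops at 3, i stops at 4; i≥j ⇒ return 3. v=[6, 4, 8, 10, 17, 12, 16]

[6, 4, 8, 10, 17, 12, 16]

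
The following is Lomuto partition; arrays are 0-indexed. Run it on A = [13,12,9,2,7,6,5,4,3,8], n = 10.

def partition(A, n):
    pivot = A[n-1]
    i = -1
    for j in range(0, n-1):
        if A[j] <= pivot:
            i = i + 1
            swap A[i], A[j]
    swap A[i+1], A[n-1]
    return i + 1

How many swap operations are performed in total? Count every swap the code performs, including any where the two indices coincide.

7

pivot=8, i=-1
j=0: 13>8, skip
j=1: 12>8, skip
j=2: 9>8, skip
j=3: 2≤8, i=0, swap(0,3) ⇒ [2,12,9,13,7,6,5,4,3,8]
j=4: 7≤8, i=1, swap(1,4) ⇒ [2,7,9,13,12,6,5,4,3,8]
j=5: 6≤8, i=2, swap(2,5) ⇒ [2,7,6,13,12,9,5,4,3,8]
j=6: 5≤8, i=3, swap(3,6) ⇒ [2,7,6,5,12,9,13,4,3,8]
j=7: 4≤8, i=4, swap(4,7) ⇒ [2,7,6,5,4,9,13,12,3,8]
j=8: 3≤8, i=5, swap(5,8) ⇒ [2,7,6,5,4,3,13,12,9,8]
swap(6,9) ⇒ [2,7,6,5,4,3,8,12,9,13]; return 6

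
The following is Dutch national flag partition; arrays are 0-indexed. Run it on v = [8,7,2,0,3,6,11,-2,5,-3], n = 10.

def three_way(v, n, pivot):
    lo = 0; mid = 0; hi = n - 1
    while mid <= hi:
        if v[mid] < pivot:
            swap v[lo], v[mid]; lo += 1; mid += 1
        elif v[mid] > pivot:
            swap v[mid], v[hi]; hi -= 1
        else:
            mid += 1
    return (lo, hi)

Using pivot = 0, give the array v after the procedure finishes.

[-3,-2,0,3,6,11,2,5,7,8]

lo=0 mid=0 hi=9
8>0: swap(0,9), hi=8 ⇒ [-3,7,2,0,3,6,11,-2,5,8]
-3<0: swap(0,0), lo=1 mid=1 ⇒ [-3,7,2,0,3,6,11,-2,5,8]
7>0: swap(1,8), hi=7 ⇒ [-3,5,2,0,3,6,11,-2,7,8]
5>0: swap(1,7), hi=6 ⇒ [-3,-2,2,0,3,6,11,5,7,8]
-2<0: swap(1,1), lo=2 mid=2 ⇒ [-3,-2,2,0,3,6,11,5,7,8]
2>0: swap(2,6), hi=5 ⇒ [-3,-2,11,0,3,6,2,5,7,8]
11>0: swap(2,5), hi=4 ⇒ [-3,-2,6,0,3,11,2,5,7,8]
6>0: swap(2,4), hi=3 ⇒ [-3,-2,3,0,6,11,2,5,7,8]
3>0: swap(2,3), hi=2 ⇒ [-3,-2,0,3,6,11,2,5,7,8]
0=0: mid=3
done. lo=2 hi=2; v=[-3,-2,0,3,6,11,2,5,7,8]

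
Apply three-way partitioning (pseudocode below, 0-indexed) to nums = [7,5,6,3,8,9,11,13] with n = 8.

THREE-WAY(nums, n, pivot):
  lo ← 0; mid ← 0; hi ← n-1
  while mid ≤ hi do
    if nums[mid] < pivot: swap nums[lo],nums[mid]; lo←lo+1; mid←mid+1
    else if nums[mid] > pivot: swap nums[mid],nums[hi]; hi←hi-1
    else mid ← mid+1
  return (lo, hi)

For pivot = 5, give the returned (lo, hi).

pivot = 5; lo=0, mid=0, hi=7
nums[mid]=7>5: swap nums[0],nums[7]; hi=6 → [13,5,6,3,8,9,11,7]
nums[mid]=13>5: swap nums[0],nums[6]; hi=5 → [11,5,6,3,8,9,13,7]
nums[mid]=11>5: swap nums[0],nums[5]; hi=4 → [9,5,6,3,8,11,13,7]
nums[mid]=9>5: swap nums[0],nums[4]; hi=3 → [8,5,6,3,9,11,13,7]
nums[mid]=8>5: swap nums[0],nums[3]; hi=2 → [3,5,6,8,9,11,13,7]
nums[mid]=3<5: swap nums[0],nums[0]; lo=1,mid=1 → [3,5,6,8,9,11,13,7]
nums[mid]=5=5: mid=2
nums[mid]=6>5: swap nums[2],nums[2]; hi=1 → [3,5,6,8,9,11,13,7]
end: lo=1, hi=1; nums = [3,5,6,8,9,11,13,7]

(1, 1)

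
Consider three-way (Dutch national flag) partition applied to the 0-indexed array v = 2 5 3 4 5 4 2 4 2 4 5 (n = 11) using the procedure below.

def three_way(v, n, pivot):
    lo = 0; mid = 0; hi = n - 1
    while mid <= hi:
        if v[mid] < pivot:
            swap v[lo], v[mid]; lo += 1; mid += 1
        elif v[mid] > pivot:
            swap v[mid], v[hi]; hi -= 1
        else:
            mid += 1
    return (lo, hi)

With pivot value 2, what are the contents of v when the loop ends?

pivot = 2; lo=0, mid=0, hi=10
v[mid]=2=2: mid=1
v[mid]=5>2: swap v[1],v[10]; hi=9 → 2 5 3 4 5 4 2 4 2 4 5
v[mid]=5>2: swap v[1],v[9]; hi=8 → 2 4 3 4 5 4 2 4 2 5 5
v[mid]=4>2: swap v[1],v[8]; hi=7 → 2 2 3 4 5 4 2 4 4 5 5
v[mid]=2=2: mid=2
v[mid]=3>2: swap v[2],v[7]; hi=6 → 2 2 4 4 5 4 2 3 4 5 5
v[mid]=4>2: swap v[2],v[6]; hi=5 → 2 2 2 4 5 4 4 3 4 5 5
v[mid]=2=2: mid=3
v[mid]=4>2: swap v[3],v[5]; hi=4 → 2 2 2 4 5 4 4 3 4 5 5
v[mid]=4>2: swap v[3],v[4]; hi=3 → 2 2 2 5 4 4 4 3 4 5 5
v[mid]=5>2: swap v[3],v[3]; hi=2 → 2 2 2 5 4 4 4 3 4 5 5
end: lo=0, hi=2; v = 2 2 2 5 4 4 4 3 4 5 5

2 2 2 5 4 4 4 3 4 5 5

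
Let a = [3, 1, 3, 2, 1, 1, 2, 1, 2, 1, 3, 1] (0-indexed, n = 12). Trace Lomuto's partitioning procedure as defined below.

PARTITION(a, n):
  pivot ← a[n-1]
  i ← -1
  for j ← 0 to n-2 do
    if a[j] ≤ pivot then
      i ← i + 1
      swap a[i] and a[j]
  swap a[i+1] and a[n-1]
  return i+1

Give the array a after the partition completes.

pivot=1, i=-1
j=0: 3>1, skip
j=1: 1≤1, i=0, swap(0,1) ⇒ [1, 3, 3, 2, 1, 1, 2, 1, 2, 1, 3, 1]
j=2: 3>1, skip
j=3: 2>1, skip
j=4: 1≤1, i=1, swap(1,4) ⇒ [1, 1, 3, 2, 3, 1, 2, 1, 2, 1, 3, 1]
j=5: 1≤1, i=2, swap(2,5) ⇒ [1, 1, 1, 2, 3, 3, 2, 1, 2, 1, 3, 1]
j=6: 2>1, skip
j=7: 1≤1, i=3, swap(3,7) ⇒ [1, 1, 1, 1, 3, 3, 2, 2, 2, 1, 3, 1]
j=8: 2>1, skip
j=9: 1≤1, i=4, swap(4,9) ⇒ [1, 1, 1, 1, 1, 3, 2, 2, 2, 3, 3, 1]
j=10: 3>1, skip
swap(5,11) ⇒ [1, 1, 1, 1, 1, 1, 2, 2, 2, 3, 3, 3]; return 5

[1, 1, 1, 1, 1, 1, 2, 2, 2, 3, 3, 3]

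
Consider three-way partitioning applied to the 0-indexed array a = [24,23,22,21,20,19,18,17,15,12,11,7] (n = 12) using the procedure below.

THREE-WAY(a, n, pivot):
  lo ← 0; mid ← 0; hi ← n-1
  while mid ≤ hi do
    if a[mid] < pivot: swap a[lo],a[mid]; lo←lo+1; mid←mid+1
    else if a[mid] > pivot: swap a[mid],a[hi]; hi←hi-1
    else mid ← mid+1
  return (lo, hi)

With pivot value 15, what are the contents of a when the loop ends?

[7,11,12,15,19,18,17,20,21,22,23,24]

lo=0 mid=0 hi=11
24>15: swap(0,11), hi=10 ⇒ [7,23,22,21,20,19,18,17,15,12,11,24]
7<15: swap(0,0), lo=1 mid=1 ⇒ [7,23,22,21,20,19,18,17,15,12,11,24]
23>15: swap(1,10), hi=9 ⇒ [7,11,22,21,20,19,18,17,15,12,23,24]
11<15: swap(1,1), lo=2 mid=2 ⇒ [7,11,22,21,20,19,18,17,15,12,23,24]
22>15: swap(2,9), hi=8 ⇒ [7,11,12,21,20,19,18,17,15,22,23,24]
12<15: swap(2,2), lo=3 mid=3 ⇒ [7,11,12,21,20,19,18,17,15,22,23,24]
21>15: swap(3,8), hi=7 ⇒ [7,11,12,15,20,19,18,17,21,22,23,24]
15=15: mid=4
20>15: swap(4,7), hi=6 ⇒ [7,11,12,15,17,19,18,20,21,22,23,24]
17>15: swap(4,6), hi=5 ⇒ [7,11,12,15,18,19,17,20,21,22,23,24]
18>15: swap(4,5), hi=4 ⇒ [7,11,12,15,19,18,17,20,21,22,23,24]
19>15: swap(4,4), hi=3 ⇒ [7,11,12,15,19,18,17,20,21,22,23,24]
done. lo=3 hi=3; a=[7,11,12,15,19,18,17,20,21,22,23,24]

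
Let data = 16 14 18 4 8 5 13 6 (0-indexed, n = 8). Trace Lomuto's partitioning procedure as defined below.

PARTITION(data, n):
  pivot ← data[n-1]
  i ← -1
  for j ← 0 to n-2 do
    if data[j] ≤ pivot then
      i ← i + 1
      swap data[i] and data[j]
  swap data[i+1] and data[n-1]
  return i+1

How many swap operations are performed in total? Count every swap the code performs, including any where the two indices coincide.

pivot=6, i=-1
j=0: 16>6, skip
j=1: 14>6, skip
j=2: 18>6, skip
j=3: 4≤6, i=0, swap(0,3) ⇒ 4 14 18 16 8 5 13 6
j=4: 8>6, skip
j=5: 5≤6, i=1, swap(1,5) ⇒ 4 5 18 16 8 14 13 6
j=6: 13>6, skip
swap(2,7) ⇒ 4 5 6 16 8 14 13 18; return 2

3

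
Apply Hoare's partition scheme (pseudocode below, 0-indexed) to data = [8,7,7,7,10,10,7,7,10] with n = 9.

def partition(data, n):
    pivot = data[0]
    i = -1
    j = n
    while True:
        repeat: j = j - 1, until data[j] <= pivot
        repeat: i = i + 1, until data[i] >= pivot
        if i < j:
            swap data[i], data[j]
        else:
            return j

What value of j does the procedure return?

pivot=8
j stops at 7 (7), i stops at 0 (8); swap ⇒ [7,7,7,7,10,10,7,8,10]
j stops at 6 (7), i stops at 4 (10); swap ⇒ [7,7,7,7,7,10,10,8,10]
j stops at 4, i stops at 5; i≥j ⇒ return 4. data=[7,7,7,7,7,10,10,8,10]

4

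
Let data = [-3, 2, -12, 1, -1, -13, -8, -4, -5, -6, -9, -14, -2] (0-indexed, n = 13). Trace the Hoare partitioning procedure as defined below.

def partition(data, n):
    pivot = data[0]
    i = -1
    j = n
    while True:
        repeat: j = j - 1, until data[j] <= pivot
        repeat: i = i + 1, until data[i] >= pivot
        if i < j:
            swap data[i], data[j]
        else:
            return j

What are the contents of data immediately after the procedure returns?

[-14, -9, -12, -6, -5, -13, -8, -4, -1, 1, 2, -3, -2]

pivot=-3
j stops at 11 (-14), i stops at 0 (-3); swap ⇒ [-14, 2, -12, 1, -1, -13, -8, -4, -5, -6, -9, -3, -2]
j stops at 10 (-9), i stops at 1 (2); swap ⇒ [-14, -9, -12, 1, -1, -13, -8, -4, -5, -6, 2, -3, -2]
j stops at 9 (-6), i stops at 3 (1); swap ⇒ [-14, -9, -12, -6, -1, -13, -8, -4, -5, 1, 2, -3, -2]
j stops at 8 (-5), i stops at 4 (-1); swap ⇒ [-14, -9, -12, -6, -5, -13, -8, -4, -1, 1, 2, -3, -2]
j stops at 7, i stops at 8; i≥j ⇒ return 7. data=[-14, -9, -12, -6, -5, -13, -8, -4, -1, 1, 2, -3, -2]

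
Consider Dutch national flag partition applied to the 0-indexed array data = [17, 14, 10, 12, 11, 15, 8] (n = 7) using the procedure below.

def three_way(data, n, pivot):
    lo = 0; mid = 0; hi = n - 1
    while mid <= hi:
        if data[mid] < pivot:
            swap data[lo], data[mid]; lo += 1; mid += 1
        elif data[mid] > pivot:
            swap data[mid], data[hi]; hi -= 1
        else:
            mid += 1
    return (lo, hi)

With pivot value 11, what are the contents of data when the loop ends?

pivot = 11; lo=0, mid=0, hi=6
data[mid]=17>11: swap data[0],data[6]; hi=5 → [8, 14, 10, 12, 11, 15, 17]
data[mid]=8<11: swap data[0],data[0]; lo=1,mid=1 → [8, 14, 10, 12, 11, 15, 17]
data[mid]=14>11: swap data[1],data[5]; hi=4 → [8, 15, 10, 12, 11, 14, 17]
data[mid]=15>11: swap data[1],data[4]; hi=3 → [8, 11, 10, 12, 15, 14, 17]
data[mid]=11=11: mid=2
data[mid]=10<11: swap data[1],data[2]; lo=2,mid=3 → [8, 10, 11, 12, 15, 14, 17]
data[mid]=12>11: swap data[3],data[3]; hi=2 → [8, 10, 11, 12, 15, 14, 17]
end: lo=2, hi=2; data = [8, 10, 11, 12, 15, 14, 17]

[8, 10, 11, 12, 15, 14, 17]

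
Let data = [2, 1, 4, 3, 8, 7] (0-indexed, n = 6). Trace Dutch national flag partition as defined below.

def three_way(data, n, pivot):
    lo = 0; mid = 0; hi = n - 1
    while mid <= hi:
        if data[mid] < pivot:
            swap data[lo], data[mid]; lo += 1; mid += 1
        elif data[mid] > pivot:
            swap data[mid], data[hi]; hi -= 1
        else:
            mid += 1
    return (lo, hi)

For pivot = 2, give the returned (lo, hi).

(1, 1)

pivot = 2; lo=0, mid=0, hi=5
data[mid]=2=2: mid=1
data[mid]=1<2: swap data[0],data[1]; lo=1,mid=2 → [1, 2, 4, 3, 8, 7]
data[mid]=4>2: swap data[2],data[5]; hi=4 → [1, 2, 7, 3, 8, 4]
data[mid]=7>2: swap data[2],data[4]; hi=3 → [1, 2, 8, 3, 7, 4]
data[mid]=8>2: swap data[2],data[3]; hi=2 → [1, 2, 3, 8, 7, 4]
data[mid]=3>2: swap data[2],data[2]; hi=1 → [1, 2, 3, 8, 7, 4]
end: lo=1, hi=1; data = [1, 2, 3, 8, 7, 4]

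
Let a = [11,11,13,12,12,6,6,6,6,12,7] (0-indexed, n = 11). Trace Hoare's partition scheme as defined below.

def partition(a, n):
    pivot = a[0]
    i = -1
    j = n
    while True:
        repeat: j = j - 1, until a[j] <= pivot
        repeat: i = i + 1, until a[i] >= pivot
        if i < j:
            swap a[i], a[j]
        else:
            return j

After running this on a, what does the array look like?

pivot=11
j stops at 10 (7), i stops at 0 (11); swap ⇒ [7,11,13,12,12,6,6,6,6,12,11]
j stops at 8 (6), i stops at 1 (11); swap ⇒ [7,6,13,12,12,6,6,6,11,12,11]
j stops at 7 (6), i stops at 2 (13); swap ⇒ [7,6,6,12,12,6,6,13,11,12,11]
j stops at 6 (6), i stops at 3 (12); swap ⇒ [7,6,6,6,12,6,12,13,11,12,11]
j stops at 5 (6), i stops at 4 (12); swap ⇒ [7,6,6,6,6,12,12,13,11,12,11]
j stops at 4, i stops at 5; i≥j ⇒ return 4. a=[7,6,6,6,6,12,12,13,11,12,11]

[7,6,6,6,6,12,12,13,11,12,11]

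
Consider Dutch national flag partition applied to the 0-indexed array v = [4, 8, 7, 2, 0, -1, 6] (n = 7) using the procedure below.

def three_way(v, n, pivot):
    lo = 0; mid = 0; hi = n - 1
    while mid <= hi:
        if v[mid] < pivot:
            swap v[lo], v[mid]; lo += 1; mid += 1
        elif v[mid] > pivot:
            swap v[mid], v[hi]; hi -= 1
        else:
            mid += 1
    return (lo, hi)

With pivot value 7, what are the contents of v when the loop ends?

pivot = 7; lo=0, mid=0, hi=6
v[mid]=4<7: swap v[0],v[0]; lo=1,mid=1 → [4, 8, 7, 2, 0, -1, 6]
v[mid]=8>7: swap v[1],v[6]; hi=5 → [4, 6, 7, 2, 0, -1, 8]
v[mid]=6<7: swap v[1],v[1]; lo=2,mid=2 → [4, 6, 7, 2, 0, -1, 8]
v[mid]=7=7: mid=3
v[mid]=2<7: swap v[2],v[3]; lo=3,mid=4 → [4, 6, 2, 7, 0, -1, 8]
v[mid]=0<7: swap v[3],v[4]; lo=4,mid=5 → [4, 6, 2, 0, 7, -1, 8]
v[mid]=-1<7: swap v[4],v[5]; lo=5,mid=6 → [4, 6, 2, 0, -1, 7, 8]
end: lo=5, hi=5; v = [4, 6, 2, 0, -1, 7, 8]

[4, 6, 2, 0, -1, 7, 8]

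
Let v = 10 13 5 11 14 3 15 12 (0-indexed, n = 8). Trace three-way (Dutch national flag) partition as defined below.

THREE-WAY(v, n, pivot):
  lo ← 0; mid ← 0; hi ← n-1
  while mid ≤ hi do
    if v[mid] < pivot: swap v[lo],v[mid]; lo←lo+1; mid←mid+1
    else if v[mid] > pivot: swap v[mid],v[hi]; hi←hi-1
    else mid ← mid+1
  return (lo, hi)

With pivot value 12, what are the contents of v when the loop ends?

10 5 11 3 12 15 14 13

pivot = 12; lo=0, mid=0, hi=7
v[mid]=10<12: swap v[0],v[0]; lo=1,mid=1 → 10 13 5 11 14 3 15 12
v[mid]=13>12: swap v[1],v[7]; hi=6 → 10 12 5 11 14 3 15 13
v[mid]=12=12: mid=2
v[mid]=5<12: swap v[1],v[2]; lo=2,mid=3 → 10 5 12 11 14 3 15 13
v[mid]=11<12: swap v[2],v[3]; lo=3,mid=4 → 10 5 11 12 14 3 15 13
v[mid]=14>12: swap v[4],v[6]; hi=5 → 10 5 11 12 15 3 14 13
v[mid]=15>12: swap v[4],v[5]; hi=4 → 10 5 11 12 3 15 14 13
v[mid]=3<12: swap v[3],v[4]; lo=4,mid=5 → 10 5 11 3 12 15 14 13
end: lo=4, hi=4; v = 10 5 11 3 12 15 14 13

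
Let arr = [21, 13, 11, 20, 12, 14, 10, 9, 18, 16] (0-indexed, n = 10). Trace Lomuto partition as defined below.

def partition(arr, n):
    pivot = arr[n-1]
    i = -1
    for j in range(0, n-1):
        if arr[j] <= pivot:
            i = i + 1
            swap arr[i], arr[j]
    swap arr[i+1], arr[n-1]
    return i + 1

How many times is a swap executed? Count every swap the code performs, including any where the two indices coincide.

pivot = arr[9] = 16; i = -1
j=0: arr[0]=21 > 16 → no swap
j=1: arr[1]=13 ≤ 16 → i=0, swap arr[0],arr[1] → [13, 21, 11, 20, 12, 14, 10, 9, 18, 16]
j=2: arr[2]=11 ≤ 16 → i=1, swap arr[1],arr[2] → [13, 11, 21, 20, 12, 14, 10, 9, 18, 16]
j=3: arr[3]=20 > 16 → no swap
j=4: arr[4]=12 ≤ 16 → i=2, swap arr[2],arr[4] → [13, 11, 12, 20, 21, 14, 10, 9, 18, 16]
j=5: arr[5]=14 ≤ 16 → i=3, swap arr[3],arr[5] → [13, 11, 12, 14, 21, 20, 10, 9, 18, 16]
j=6: arr[6]=10 ≤ 16 → i=4, swap arr[4],arr[6] → [13, 11, 12, 14, 10, 20, 21, 9, 18, 16]
j=7: arr[7]=9 ≤ 16 → i=5, swap arr[5],arr[7] → [13, 11, 12, 14, 10, 9, 21, 20, 18, 16]
j=8: arr[8]=18 > 16 → no swap
final swap arr[6],arr[9] → [13, 11, 12, 14, 10, 9, 16, 20, 18, 21]; return 6

7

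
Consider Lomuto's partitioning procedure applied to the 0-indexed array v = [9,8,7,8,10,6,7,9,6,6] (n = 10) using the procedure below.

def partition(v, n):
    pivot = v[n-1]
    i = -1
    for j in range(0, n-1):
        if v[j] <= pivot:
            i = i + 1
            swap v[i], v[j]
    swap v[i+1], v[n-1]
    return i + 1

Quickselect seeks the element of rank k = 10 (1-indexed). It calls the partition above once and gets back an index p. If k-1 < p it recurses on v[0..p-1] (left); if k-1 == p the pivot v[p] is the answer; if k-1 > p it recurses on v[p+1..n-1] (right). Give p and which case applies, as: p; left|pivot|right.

2; right

pivot = v[9] = 6; i = -1
j=0: v[0]=9 > 6 → no swap
j=1: v[1]=8 > 6 → no swap
j=2: v[2]=7 > 6 → no swap
j=3: v[3]=8 > 6 → no swap
j=4: v[4]=10 > 6 → no swap
j=5: v[5]=6 ≤ 6 → i=0, swap v[0],v[5] → [6,8,7,8,10,9,7,9,6,6]
j=6: v[6]=7 > 6 → no swap
j=7: v[7]=9 > 6 → no swap
j=8: v[8]=6 ≤ 6 → i=1, swap v[1],v[8] → [6,6,7,8,10,9,7,9,8,6]
final swap v[2],v[9] → [6,6,6,8,10,9,7,9,8,7]; return 2
p = 2; k-1 = 9 > 2 ⇒ right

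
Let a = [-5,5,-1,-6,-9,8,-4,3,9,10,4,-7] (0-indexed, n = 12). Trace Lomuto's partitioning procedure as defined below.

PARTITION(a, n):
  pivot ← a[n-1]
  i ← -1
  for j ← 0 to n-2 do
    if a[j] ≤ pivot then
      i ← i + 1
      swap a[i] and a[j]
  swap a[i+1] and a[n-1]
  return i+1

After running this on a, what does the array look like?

pivot=-7, i=-1
j=0: -5>-7, skip
j=1: 5>-7, skip
j=2: -1>-7, skip
j=3: -6>-7, skip
j=4: -9≤-7, i=0, swap(0,4) ⇒ [-9,5,-1,-6,-5,8,-4,3,9,10,4,-7]
j=5: 8>-7, skip
j=6: -4>-7, skip
j=7: 3>-7, skip
j=8: 9>-7, skip
j=9: 10>-7, skip
j=10: 4>-7, skip
swap(1,11) ⇒ [-9,-7,-1,-6,-5,8,-4,3,9,10,4,5]; return 1

[-9,-7,-1,-6,-5,8,-4,3,9,10,4,5]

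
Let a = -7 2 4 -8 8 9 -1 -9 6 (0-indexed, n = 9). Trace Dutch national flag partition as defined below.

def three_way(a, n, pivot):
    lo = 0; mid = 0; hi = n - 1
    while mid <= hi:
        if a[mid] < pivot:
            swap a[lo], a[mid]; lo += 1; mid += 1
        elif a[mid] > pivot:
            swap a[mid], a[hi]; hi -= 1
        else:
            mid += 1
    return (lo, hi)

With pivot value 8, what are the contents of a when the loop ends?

pivot = 8; lo=0, mid=0, hi=8
a[mid]=-7<8: swap a[0],a[0]; lo=1,mid=1 → -7 2 4 -8 8 9 -1 -9 6
a[mid]=2<8: swap a[1],a[1]; lo=2,mid=2 → -7 2 4 -8 8 9 -1 -9 6
a[mid]=4<8: swap a[2],a[2]; lo=3,mid=3 → -7 2 4 -8 8 9 -1 -9 6
a[mid]=-8<8: swap a[3],a[3]; lo=4,mid=4 → -7 2 4 -8 8 9 -1 -9 6
a[mid]=8=8: mid=5
a[mid]=9>8: swap a[5],a[8]; hi=7 → -7 2 4 -8 8 6 -1 -9 9
a[mid]=6<8: swap a[4],a[5]; lo=5,mid=6 → -7 2 4 -8 6 8 -1 -9 9
a[mid]=-1<8: swap a[5],a[6]; lo=6,mid=7 → -7 2 4 -8 6 -1 8 -9 9
a[mid]=-9<8: swap a[6],a[7]; lo=7,mid=8 → -7 2 4 -8 6 -1 -9 8 9
end: lo=7, hi=7; a = -7 2 4 -8 6 -1 -9 8 9

-7 2 4 -8 6 -1 -9 8 9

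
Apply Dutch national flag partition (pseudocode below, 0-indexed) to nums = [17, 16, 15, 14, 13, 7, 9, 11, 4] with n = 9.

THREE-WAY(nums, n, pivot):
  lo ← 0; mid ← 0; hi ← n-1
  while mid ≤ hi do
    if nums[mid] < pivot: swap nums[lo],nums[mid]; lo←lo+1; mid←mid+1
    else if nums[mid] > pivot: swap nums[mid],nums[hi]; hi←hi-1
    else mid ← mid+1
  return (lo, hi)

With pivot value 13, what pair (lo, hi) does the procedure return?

lo=0 mid=0 hi=8
17>13: swap(0,8), hi=7 ⇒ [4, 16, 15, 14, 13, 7, 9, 11, 17]
4<13: swap(0,0), lo=1 mid=1 ⇒ [4, 16, 15, 14, 13, 7, 9, 11, 17]
16>13: swap(1,7), hi=6 ⇒ [4, 11, 15, 14, 13, 7, 9, 16, 17]
11<13: swap(1,1), lo=2 mid=2 ⇒ [4, 11, 15, 14, 13, 7, 9, 16, 17]
15>13: swap(2,6), hi=5 ⇒ [4, 11, 9, 14, 13, 7, 15, 16, 17]
9<13: swap(2,2), lo=3 mid=3 ⇒ [4, 11, 9, 14, 13, 7, 15, 16, 17]
14>13: swap(3,5), hi=4 ⇒ [4, 11, 9, 7, 13, 14, 15, 16, 17]
7<13: swap(3,3), lo=4 mid=4 ⇒ [4, 11, 9, 7, 13, 14, 15, 16, 17]
13=13: mid=5
done. lo=4 hi=4; nums=[4, 11, 9, 7, 13, 14, 15, 16, 17]

(4, 4)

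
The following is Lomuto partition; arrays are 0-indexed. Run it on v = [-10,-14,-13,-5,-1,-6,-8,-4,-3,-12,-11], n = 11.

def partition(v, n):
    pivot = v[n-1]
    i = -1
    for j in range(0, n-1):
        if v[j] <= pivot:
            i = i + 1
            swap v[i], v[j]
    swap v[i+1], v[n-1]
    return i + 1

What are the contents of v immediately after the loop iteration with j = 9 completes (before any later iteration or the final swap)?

pivot = v[10] = -11; i = -1
j=0: v[0]=-10 > -11 → no swap
j=1: v[1]=-14 ≤ -11 → i=0, swap v[0],v[1] → [-14,-10,-13,-5,-1,-6,-8,-4,-3,-12,-11]
j=2: v[2]=-13 ≤ -11 → i=1, swap v[1],v[2] → [-14,-13,-10,-5,-1,-6,-8,-4,-3,-12,-11]
j=3: v[3]=-5 > -11 → no swap
j=4: v[4]=-1 > -11 → no swap
j=5: v[5]=-6 > -11 → no swap
j=6: v[6]=-8 > -11 → no swap
j=7: v[7]=-4 > -11 → no swap
j=8: v[8]=-3 > -11 → no swap
j=9: v[9]=-12 ≤ -11 → i=2, swap v[2],v[9] → [-14,-13,-12,-5,-1,-6,-8,-4,-3,-10,-11]
(after j=9) v = [-14,-13,-12,-5,-1,-6,-8,-4,-3,-10,-11]

[-14,-13,-12,-5,-1,-6,-8,-4,-3,-10,-11]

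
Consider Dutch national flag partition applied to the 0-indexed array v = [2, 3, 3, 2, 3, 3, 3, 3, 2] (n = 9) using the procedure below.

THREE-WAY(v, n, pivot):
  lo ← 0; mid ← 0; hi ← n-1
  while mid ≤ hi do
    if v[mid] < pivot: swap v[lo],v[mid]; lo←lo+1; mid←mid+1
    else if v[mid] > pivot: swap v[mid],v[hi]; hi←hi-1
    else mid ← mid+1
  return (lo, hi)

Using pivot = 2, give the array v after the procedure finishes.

pivot = 2; lo=0, mid=0, hi=8
v[mid]=2=2: mid=1
v[mid]=3>2: swap v[1],v[8]; hi=7 → [2, 2, 3, 2, 3, 3, 3, 3, 3]
v[mid]=2=2: mid=2
v[mid]=3>2: swap v[2],v[7]; hi=6 → [2, 2, 3, 2, 3, 3, 3, 3, 3]
v[mid]=3>2: swap v[2],v[6]; hi=5 → [2, 2, 3, 2, 3, 3, 3, 3, 3]
v[mid]=3>2: swap v[2],v[5]; hi=4 → [2, 2, 3, 2, 3, 3, 3, 3, 3]
v[mid]=3>2: swap v[2],v[4]; hi=3 → [2, 2, 3, 2, 3, 3, 3, 3, 3]
v[mid]=3>2: swap v[2],v[3]; hi=2 → [2, 2, 2, 3, 3, 3, 3, 3, 3]
v[mid]=2=2: mid=3
end: lo=0, hi=2; v = [2, 2, 2, 3, 3, 3, 3, 3, 3]

[2, 2, 2, 3, 3, 3, 3, 3, 3]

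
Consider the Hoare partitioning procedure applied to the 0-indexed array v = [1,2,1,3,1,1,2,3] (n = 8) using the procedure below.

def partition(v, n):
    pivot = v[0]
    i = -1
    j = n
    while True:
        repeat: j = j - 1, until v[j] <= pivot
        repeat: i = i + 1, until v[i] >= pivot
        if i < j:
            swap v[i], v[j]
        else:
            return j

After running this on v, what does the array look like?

pivot = v[0] = 1; i = -1, j = 8
j→5 (v[5]=1≤1), i→0 (v[0]=1≥1); i<j, swap → [1,2,1,3,1,1,2,3]
j→4 (v[4]=1≤1), i→1 (v[1]=2≥1); i<j, swap → [1,1,1,3,2,1,2,3]
j→2, i→2; i≥j, return j=2. v = [1,1,1,3,2,1,2,3]

[1,1,1,3,2,1,2,3]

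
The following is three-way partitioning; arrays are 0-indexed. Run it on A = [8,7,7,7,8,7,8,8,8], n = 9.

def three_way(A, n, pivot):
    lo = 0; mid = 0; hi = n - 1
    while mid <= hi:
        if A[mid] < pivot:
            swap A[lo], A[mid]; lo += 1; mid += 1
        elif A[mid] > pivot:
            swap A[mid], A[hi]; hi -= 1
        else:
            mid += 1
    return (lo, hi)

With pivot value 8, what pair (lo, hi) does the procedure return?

lo=0 mid=0 hi=8
8=8: mid=1
7<8: swap(0,1), lo=1 mid=2 ⇒ [7,8,7,7,8,7,8,8,8]
7<8: swap(1,2), lo=2 mid=3 ⇒ [7,7,8,7,8,7,8,8,8]
7<8: swap(2,3), lo=3 mid=4 ⇒ [7,7,7,8,8,7,8,8,8]
8=8: mid=5
7<8: swap(3,5), lo=4 mid=6 ⇒ [7,7,7,7,8,8,8,8,8]
8=8: mid=7
8=8: mid=8
8=8: mid=9
done. lo=4 hi=8; A=[7,7,7,7,8,8,8,8,8]

(4, 8)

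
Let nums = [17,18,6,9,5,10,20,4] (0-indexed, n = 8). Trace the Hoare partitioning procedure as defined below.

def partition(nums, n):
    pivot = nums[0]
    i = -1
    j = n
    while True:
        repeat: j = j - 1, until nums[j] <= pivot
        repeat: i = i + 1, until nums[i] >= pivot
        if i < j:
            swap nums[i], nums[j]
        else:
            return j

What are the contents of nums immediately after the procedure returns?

[4,10,6,9,5,18,20,17]

pivot = nums[0] = 17; i = -1, j = 8
j→7 (nums[7]=4≤17), i→0 (nums[0]=17≥17); i<j, swap → [4,18,6,9,5,10,20,17]
j→5 (nums[5]=10≤17), i→1 (nums[1]=18≥17); i<j, swap → [4,10,6,9,5,18,20,17]
j→4, i→5; i≥j, return j=4. nums = [4,10,6,9,5,18,20,17]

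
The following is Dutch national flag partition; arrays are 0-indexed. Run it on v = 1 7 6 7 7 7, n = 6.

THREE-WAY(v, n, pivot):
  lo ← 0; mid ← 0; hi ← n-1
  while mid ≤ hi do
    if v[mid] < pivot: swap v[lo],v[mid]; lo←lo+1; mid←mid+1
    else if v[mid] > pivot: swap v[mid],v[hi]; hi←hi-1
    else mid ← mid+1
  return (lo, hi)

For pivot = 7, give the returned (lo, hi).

(2, 5)

pivot = 7; lo=0, mid=0, hi=5
v[mid]=1<7: swap v[0],v[0]; lo=1,mid=1 → 1 7 6 7 7 7
v[mid]=7=7: mid=2
v[mid]=6<7: swap v[1],v[2]; lo=2,mid=3 → 1 6 7 7 7 7
v[mid]=7=7: mid=4
v[mid]=7=7: mid=5
v[mid]=7=7: mid=6
end: lo=2, hi=5; v = 1 6 7 7 7 7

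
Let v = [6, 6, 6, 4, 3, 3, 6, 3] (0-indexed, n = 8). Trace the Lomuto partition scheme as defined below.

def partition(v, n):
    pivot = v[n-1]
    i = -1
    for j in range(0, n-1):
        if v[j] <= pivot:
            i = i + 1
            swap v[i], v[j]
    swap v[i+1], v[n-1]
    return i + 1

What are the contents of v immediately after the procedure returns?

pivot = v[7] = 3; i = -1
j=0: v[0]=6 > 3 → no swap
j=1: v[1]=6 > 3 → no swap
j=2: v[2]=6 > 3 → no swap
j=3: v[3]=4 > 3 → no swap
j=4: v[4]=3 ≤ 3 → i=0, swap v[0],v[4] → [3, 6, 6, 4, 6, 3, 6, 3]
j=5: v[5]=3 ≤ 3 → i=1, swap v[1],v[5] → [3, 3, 6, 4, 6, 6, 6, 3]
j=6: v[6]=6 > 3 → no swap
final swap v[2],v[7] → [3, 3, 3, 4, 6, 6, 6, 6]; return 2

[3, 3, 3, 4, 6, 6, 6, 6]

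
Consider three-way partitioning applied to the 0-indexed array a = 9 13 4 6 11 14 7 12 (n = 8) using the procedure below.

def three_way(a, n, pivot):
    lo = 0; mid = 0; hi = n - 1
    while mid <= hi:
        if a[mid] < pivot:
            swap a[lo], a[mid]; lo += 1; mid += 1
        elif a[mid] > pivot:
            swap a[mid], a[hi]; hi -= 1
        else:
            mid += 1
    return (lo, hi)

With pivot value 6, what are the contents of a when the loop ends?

lo=0 mid=0 hi=7
9>6: swap(0,7), hi=6 ⇒ 12 13 4 6 11 14 7 9
12>6: swap(0,6), hi=5 ⇒ 7 13 4 6 11 14 12 9
7>6: swap(0,5), hi=4 ⇒ 14 13 4 6 11 7 12 9
14>6: swap(0,4), hi=3 ⇒ 11 13 4 6 14 7 12 9
11>6: swap(0,3), hi=2 ⇒ 6 13 4 11 14 7 12 9
6=6: mid=1
13>6: swap(1,2), hi=1 ⇒ 6 4 13 11 14 7 12 9
4<6: swap(0,1), lo=1 mid=2 ⇒ 4 6 13 11 14 7 12 9
done. lo=1 hi=1; a=4 6 13 11 14 7 12 9

4 6 13 11 14 7 12 9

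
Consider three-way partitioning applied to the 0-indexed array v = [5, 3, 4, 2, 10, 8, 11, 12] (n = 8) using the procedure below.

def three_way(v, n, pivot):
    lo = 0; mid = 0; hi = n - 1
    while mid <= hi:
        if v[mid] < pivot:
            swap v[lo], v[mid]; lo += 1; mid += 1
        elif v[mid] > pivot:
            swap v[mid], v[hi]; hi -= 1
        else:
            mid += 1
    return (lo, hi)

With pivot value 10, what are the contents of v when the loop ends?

lo=0 mid=0 hi=7
5<10: swap(0,0), lo=1 mid=1 ⇒ [5, 3, 4, 2, 10, 8, 11, 12]
3<10: swap(1,1), lo=2 mid=2 ⇒ [5, 3, 4, 2, 10, 8, 11, 12]
4<10: swap(2,2), lo=3 mid=3 ⇒ [5, 3, 4, 2, 10, 8, 11, 12]
2<10: swap(3,3), lo=4 mid=4 ⇒ [5, 3, 4, 2, 10, 8, 11, 12]
10=10: mid=5
8<10: swap(4,5), lo=5 mid=6 ⇒ [5, 3, 4, 2, 8, 10, 11, 12]
11>10: swap(6,7), hi=6 ⇒ [5, 3, 4, 2, 8, 10, 12, 11]
12>10: swap(6,6), hi=5 ⇒ [5, 3, 4, 2, 8, 10, 12, 11]
done. lo=5 hi=5; v=[5, 3, 4, 2, 8, 10, 12, 11]

[5, 3, 4, 2, 8, 10, 12, 11]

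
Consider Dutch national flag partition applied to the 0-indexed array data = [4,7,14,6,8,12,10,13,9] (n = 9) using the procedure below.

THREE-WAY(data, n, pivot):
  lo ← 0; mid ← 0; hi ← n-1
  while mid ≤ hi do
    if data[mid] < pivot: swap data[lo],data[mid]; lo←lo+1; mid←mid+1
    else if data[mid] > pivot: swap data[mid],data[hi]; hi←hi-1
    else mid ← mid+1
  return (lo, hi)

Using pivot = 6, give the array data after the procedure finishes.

[4,6,14,8,12,10,13,9,7]

pivot = 6; lo=0, mid=0, hi=8
data[mid]=4<6: swap data[0],data[0]; lo=1,mid=1 → [4,7,14,6,8,12,10,13,9]
data[mid]=7>6: swap data[1],data[8]; hi=7 → [4,9,14,6,8,12,10,13,7]
data[mid]=9>6: swap data[1],data[7]; hi=6 → [4,13,14,6,8,12,10,9,7]
data[mid]=13>6: swap data[1],data[6]; hi=5 → [4,10,14,6,8,12,13,9,7]
data[mid]=10>6: swap data[1],data[5]; hi=4 → [4,12,14,6,8,10,13,9,7]
data[mid]=12>6: swap data[1],data[4]; hi=3 → [4,8,14,6,12,10,13,9,7]
data[mid]=8>6: swap data[1],data[3]; hi=2 → [4,6,14,8,12,10,13,9,7]
data[mid]=6=6: mid=2
data[mid]=14>6: swap data[2],data[2]; hi=1 → [4,6,14,8,12,10,13,9,7]
end: lo=1, hi=1; data = [4,6,14,8,12,10,13,9,7]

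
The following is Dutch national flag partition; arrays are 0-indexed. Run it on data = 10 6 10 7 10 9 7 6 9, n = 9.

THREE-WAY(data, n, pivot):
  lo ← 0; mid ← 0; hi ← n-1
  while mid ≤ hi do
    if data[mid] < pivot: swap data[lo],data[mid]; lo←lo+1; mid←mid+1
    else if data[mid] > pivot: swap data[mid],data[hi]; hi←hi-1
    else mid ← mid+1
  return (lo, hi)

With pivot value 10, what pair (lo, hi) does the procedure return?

lo=0 mid=0 hi=8
10=10: mid=1
6<10: swap(0,1), lo=1 mid=2 ⇒ 6 10 10 7 10 9 7 6 9
10=10: mid=3
7<10: swap(1,3), lo=2 mid=4 ⇒ 6 7 10 10 10 9 7 6 9
10=10: mid=5
9<10: swap(2,5), lo=3 mid=6 ⇒ 6 7 9 10 10 10 7 6 9
7<10: swap(3,6), lo=4 mid=7 ⇒ 6 7 9 7 10 10 10 6 9
6<10: swap(4,7), lo=5 mid=8 ⇒ 6 7 9 7 6 10 10 10 9
9<10: swap(5,8), lo=6 mid=9 ⇒ 6 7 9 7 6 9 10 10 10
done. lo=6 hi=8; data=6 7 9 7 6 9 10 10 10

(6, 8)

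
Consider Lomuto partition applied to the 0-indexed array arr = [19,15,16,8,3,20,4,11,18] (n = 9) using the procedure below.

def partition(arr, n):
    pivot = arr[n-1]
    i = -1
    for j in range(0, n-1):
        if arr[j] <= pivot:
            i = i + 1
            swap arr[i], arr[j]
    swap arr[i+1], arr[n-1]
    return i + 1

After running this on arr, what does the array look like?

pivot = arr[8] = 18; i = -1
j=0: arr[0]=19 > 18 → no swap
j=1: arr[1]=15 ≤ 18 → i=0, swap arr[0],arr[1] → [15,19,16,8,3,20,4,11,18]
j=2: arr[2]=16 ≤ 18 → i=1, swap arr[1],arr[2] → [15,16,19,8,3,20,4,11,18]
j=3: arr[3]=8 ≤ 18 → i=2, swap arr[2],arr[3] → [15,16,8,19,3,20,4,11,18]
j=4: arr[4]=3 ≤ 18 → i=3, swap arr[3],arr[4] → [15,16,8,3,19,20,4,11,18]
j=5: arr[5]=20 > 18 → no swap
j=6: arr[6]=4 ≤ 18 → i=4, swap arr[4],arr[6] → [15,16,8,3,4,20,19,11,18]
j=7: arr[7]=11 ≤ 18 → i=5, swap arr[5],arr[7] → [15,16,8,3,4,11,19,20,18]
final swap arr[6],arr[8] → [15,16,8,3,4,11,18,20,19]; return 6

[15,16,8,3,4,11,18,20,19]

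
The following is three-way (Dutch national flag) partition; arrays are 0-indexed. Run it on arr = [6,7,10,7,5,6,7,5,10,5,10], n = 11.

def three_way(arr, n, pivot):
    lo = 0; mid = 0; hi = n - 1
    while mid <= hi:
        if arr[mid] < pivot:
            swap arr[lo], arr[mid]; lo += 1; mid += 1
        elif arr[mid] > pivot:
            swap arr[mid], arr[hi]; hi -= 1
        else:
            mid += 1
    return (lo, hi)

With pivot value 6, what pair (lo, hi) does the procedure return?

(3, 4)

pivot = 6; lo=0, mid=0, hi=10
arr[mid]=6=6: mid=1
arr[mid]=7>6: swap arr[1],arr[10]; hi=9 → [6,10,10,7,5,6,7,5,10,5,7]
arr[mid]=10>6: swap arr[1],arr[9]; hi=8 → [6,5,10,7,5,6,7,5,10,10,7]
arr[mid]=5<6: swap arr[0],arr[1]; lo=1,mid=2 → [5,6,10,7,5,6,7,5,10,10,7]
arr[mid]=10>6: swap arr[2],arr[8]; hi=7 → [5,6,10,7,5,6,7,5,10,10,7]
arr[mid]=10>6: swap arr[2],arr[7]; hi=6 → [5,6,5,7,5,6,7,10,10,10,7]
arr[mid]=5<6: swap arr[1],arr[2]; lo=2,mid=3 → [5,5,6,7,5,6,7,10,10,10,7]
arr[mid]=7>6: swap arr[3],arr[6]; hi=5 → [5,5,6,7,5,6,7,10,10,10,7]
arr[mid]=7>6: swap arr[3],arr[5]; hi=4 → [5,5,6,6,5,7,7,10,10,10,7]
arr[mid]=6=6: mid=4
arr[mid]=5<6: swap arr[2],arr[4]; lo=3,mid=5 → [5,5,5,6,6,7,7,10,10,10,7]
end: lo=3, hi=4; arr = [5,5,5,6,6,7,7,10,10,10,7]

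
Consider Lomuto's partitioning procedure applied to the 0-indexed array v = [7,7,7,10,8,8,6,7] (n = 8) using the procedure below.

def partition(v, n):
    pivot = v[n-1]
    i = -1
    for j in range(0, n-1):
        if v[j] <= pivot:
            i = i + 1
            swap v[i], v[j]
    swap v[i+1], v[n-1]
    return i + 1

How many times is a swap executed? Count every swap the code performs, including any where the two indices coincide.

5

pivot=7, i=-1
j=0: 7≤7, i=0, swap(0,0) ⇒ [7,7,7,10,8,8,6,7]
j=1: 7≤7, i=1, swap(1,1) ⇒ [7,7,7,10,8,8,6,7]
j=2: 7≤7, i=2, swap(2,2) ⇒ [7,7,7,10,8,8,6,7]
j=3: 10>7, skip
j=4: 8>7, skip
j=5: 8>7, skip
j=6: 6≤7, i=3, swap(3,6) ⇒ [7,7,7,6,8,8,10,7]
swap(4,7) ⇒ [7,7,7,6,7,8,10,8]; return 4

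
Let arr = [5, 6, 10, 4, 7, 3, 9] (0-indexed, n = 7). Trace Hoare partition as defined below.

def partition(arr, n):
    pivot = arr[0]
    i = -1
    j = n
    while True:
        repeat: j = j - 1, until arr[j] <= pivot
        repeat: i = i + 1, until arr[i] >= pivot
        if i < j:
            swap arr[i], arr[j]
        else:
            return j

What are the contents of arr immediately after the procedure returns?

pivot=5
j stops at 5 (3), i stops at 0 (5); swap ⇒ [3, 6, 10, 4, 7, 5, 9]
j stops at 3 (4), i stops at 1 (6); swap ⇒ [3, 4, 10, 6, 7, 5, 9]
j stops at 1, i stops at 2; i≥j ⇒ return 1. arr=[3, 4, 10, 6, 7, 5, 9]

[3, 4, 10, 6, 7, 5, 9]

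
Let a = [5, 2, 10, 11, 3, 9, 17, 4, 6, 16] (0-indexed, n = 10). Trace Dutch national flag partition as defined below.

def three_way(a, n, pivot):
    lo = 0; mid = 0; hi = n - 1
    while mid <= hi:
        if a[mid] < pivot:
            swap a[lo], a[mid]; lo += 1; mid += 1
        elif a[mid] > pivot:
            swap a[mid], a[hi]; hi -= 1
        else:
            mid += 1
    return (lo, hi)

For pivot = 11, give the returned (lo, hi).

(7, 7)

lo=0 mid=0 hi=9
5<11: swap(0,0), lo=1 mid=1 ⇒ [5, 2, 10, 11, 3, 9, 17, 4, 6, 16]
2<11: swap(1,1), lo=2 mid=2 ⇒ [5, 2, 10, 11, 3, 9, 17, 4, 6, 16]
10<11: swap(2,2), lo=3 mid=3 ⇒ [5, 2, 10, 11, 3, 9, 17, 4, 6, 16]
11=11: mid=4
3<11: swap(3,4), lo=4 mid=5 ⇒ [5, 2, 10, 3, 11, 9, 17, 4, 6, 16]
9<11: swap(4,5), lo=5 mid=6 ⇒ [5, 2, 10, 3, 9, 11, 17, 4, 6, 16]
17>11: swap(6,9), hi=8 ⇒ [5, 2, 10, 3, 9, 11, 16, 4, 6, 17]
16>11: swap(6,8), hi=7 ⇒ [5, 2, 10, 3, 9, 11, 6, 4, 16, 17]
6<11: swap(5,6), lo=6 mid=7 ⇒ [5, 2, 10, 3, 9, 6, 11, 4, 16, 17]
4<11: swap(6,7), lo=7 mid=8 ⇒ [5, 2, 10, 3, 9, 6, 4, 11, 16, 17]
done. lo=7 hi=7; a=[5, 2, 10, 3, 9, 6, 4, 11, 16, 17]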